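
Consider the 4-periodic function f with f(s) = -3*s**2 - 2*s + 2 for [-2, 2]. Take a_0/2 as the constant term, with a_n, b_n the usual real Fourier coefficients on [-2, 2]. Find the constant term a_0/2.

a_0 = 1/2 ∫_{-2}^{2} f(s) ds = 1/2 · (-8) = -4.
So the constant term a_0/2 = -2.

-2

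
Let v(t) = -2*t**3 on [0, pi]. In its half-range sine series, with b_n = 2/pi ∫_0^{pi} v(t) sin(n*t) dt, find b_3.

b_3 = 2/pi ∫_0^{pi} (-2*t**3) sin(3*t) dt.
Integrating by parts three times (tabular method), an antiderivative of (-2*t**3) sin(3*t) is 2*t**3*cos(3*t)/3 - 2*t**2*sin(3*t)/3 - 4*t*cos(3*t)/9 + 4*sin(3*t)/27; evaluating from 0 to pi: ∫_{0}^{pi} (-2*t**3) sin(3*t) dt = (2*pi*(2 - 3*pi**2)/9) - (0) = 2*pi*(2 - 3*pi**2)/9.
Hence b_3 = (2/pi)·(2*pi*(2 - 3*pi**2)/9) = 8/9 - 4*pi**2/3.

8/9 - 4*pi**2/3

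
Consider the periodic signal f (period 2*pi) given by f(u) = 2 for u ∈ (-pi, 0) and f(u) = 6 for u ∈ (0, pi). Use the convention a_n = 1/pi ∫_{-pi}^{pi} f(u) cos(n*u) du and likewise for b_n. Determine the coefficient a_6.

a_6 = 1/pi ∫_{-pi}^{pi} f(u) cos(6*u) du.
Split the integral at the breakpoints.
Directly, an antiderivative of (2) cos(6*u) is sin(6*u)/3; evaluating from -pi to 0: ∫_{-pi}^{0} (2) cos(6*u) du = (0) - (0) = 0.
Directly, an antiderivative of (6) cos(6*u) is sin(6*u); evaluating from 0 to pi: ∫_{0}^{pi} (6) cos(6*u) du = (0) - (0) = 0.
Summing the pieces and multiplying by (1/pi) gives a_6 = 0.

0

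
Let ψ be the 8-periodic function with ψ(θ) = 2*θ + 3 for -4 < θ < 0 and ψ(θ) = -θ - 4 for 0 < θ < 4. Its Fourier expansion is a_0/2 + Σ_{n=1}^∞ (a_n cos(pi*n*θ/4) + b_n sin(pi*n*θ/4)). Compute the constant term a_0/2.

-7/2

a_0 = 1/4 ∫_{-4}^{4} ψ(θ) dθ = 1/4 · (-28) = -7.
So the constant term a_0/2 = -7/2.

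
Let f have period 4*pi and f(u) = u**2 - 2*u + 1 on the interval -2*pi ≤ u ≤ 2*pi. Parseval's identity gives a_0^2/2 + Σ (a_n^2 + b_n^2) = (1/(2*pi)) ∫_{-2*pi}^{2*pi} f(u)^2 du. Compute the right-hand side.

2 + 16*pi**2 + 32*pi**4/5

(1/(2*pi)) ∫_{-2*pi}^{2*pi} f(u)^2 du = (1/(2*pi)) · (4*pi + 32*pi**3 + 64*pi**5/5) = 2 + 16*pi**2 + 32*pi**4/5.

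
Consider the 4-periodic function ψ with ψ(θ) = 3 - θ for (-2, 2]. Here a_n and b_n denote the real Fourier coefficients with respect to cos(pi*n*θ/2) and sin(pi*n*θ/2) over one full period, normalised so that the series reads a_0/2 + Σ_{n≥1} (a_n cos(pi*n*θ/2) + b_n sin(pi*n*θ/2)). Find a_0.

a_0 = 1/2 ∫_{-2}^{2} ψ(θ) dθ = 1/2 · (12) = 6.

6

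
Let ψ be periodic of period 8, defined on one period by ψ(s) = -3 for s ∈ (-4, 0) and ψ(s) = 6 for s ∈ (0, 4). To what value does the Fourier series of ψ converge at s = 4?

At s = 4 the one-sided limits are ψ(4^-) = 6 and ψ(4^+) = -3.
By Dirichlet's theorem the series converges to their average, [(6) + (-3)]/2 = 3/2.

3/2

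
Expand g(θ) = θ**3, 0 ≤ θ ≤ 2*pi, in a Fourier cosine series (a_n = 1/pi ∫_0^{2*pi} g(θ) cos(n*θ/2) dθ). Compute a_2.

12*pi

a_2 = 1/pi ∫_0^{2*pi} (θ**3) cos(θ) dθ.
Integrating by parts three times (tabular method), an antiderivative of (θ**3) cos(θ) is θ**3*sin(θ) + 3*θ**2*cos(θ) - 6*θ*sin(θ) - 6*cos(θ); evaluating from 0 to 2*pi: ∫_{0}^{2*pi} (θ**3) cos(θ) dθ = (-6 + 12*pi**2) - (-6) = 12*pi**2.
Hence a_2 = (1/pi)·(12*pi**2) = 12*pi.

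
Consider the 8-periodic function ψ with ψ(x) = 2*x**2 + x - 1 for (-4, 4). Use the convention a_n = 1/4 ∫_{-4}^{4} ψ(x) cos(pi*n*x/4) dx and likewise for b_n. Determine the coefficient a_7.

-128/(49*pi**2)

a_7 = 1/4 ∫_{-4}^{4} ψ(x) cos(7*pi*x/4) dx.
Integrating by parts twice (tabular method), an antiderivative of (2*x**2 + x - 1) cos(7*pi*x/4) is 8*x**2*sin(7*pi*x/4)/(7*pi) + 4*x*sin(7*pi*x/4)/(7*pi) + 64*x*cos(7*pi*x/4)/(49*pi**2) - 4*sin(7*pi*x/4)/(7*pi) - 256*sin(7*pi*x/4)/(343*pi**3) + 16*cos(7*pi*x/4)/(49*pi**2); evaluating from -4 to 4: ∫_{-4}^{4} (2*x**2 + x - 1) cos(7*pi*x/4) dx = (-272/(49*pi**2)) - (240/(49*pi**2)) = -512/(49*pi**2).
Hence a_7 = (1/4)·(-512/(49*pi**2)) = -128/(49*pi**2).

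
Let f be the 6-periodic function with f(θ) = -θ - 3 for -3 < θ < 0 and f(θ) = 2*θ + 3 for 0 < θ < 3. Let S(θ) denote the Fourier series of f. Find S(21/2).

-3/2

θ = 21/2 differs from θ = -3/2 by 2 full period(s), and the series is 6-periodic.
f is continuous at θ = -3/2 with value -3/2, so the series converges to -3/2 there.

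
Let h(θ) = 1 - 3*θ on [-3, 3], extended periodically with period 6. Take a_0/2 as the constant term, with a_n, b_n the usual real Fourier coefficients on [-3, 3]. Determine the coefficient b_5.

-18/(5*pi)

b_5 = 1/3 ∫_{-3}^{3} h(θ) sin(5*pi*θ/3) dθ.
Integrating by parts (boundary term plus one more integral), an antiderivative of (1 - 3*θ) sin(5*pi*θ/3) is 9*θ*cos(5*pi*θ/3)/(5*pi) - 27*sin(5*pi*θ/3)/(25*pi**2) - 3*cos(5*pi*θ/3)/(5*pi); evaluating from -3 to 3: ∫_{-3}^{3} (1 - 3*θ) sin(5*pi*θ/3) dθ = (-24/(5*pi)) - (6/pi) = -54/(5*pi).
Hence b_5 = (1/3)·(-54/(5*pi)) = -18/(5*pi).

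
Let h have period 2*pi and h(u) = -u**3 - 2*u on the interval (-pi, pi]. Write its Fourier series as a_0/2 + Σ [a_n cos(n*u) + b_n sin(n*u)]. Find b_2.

1/2 + pi**2

b_2 = 1/pi ∫_{-pi}^{pi} h(u) sin(2*u) du.
h is odd and sin(2*u) is odd, so the integrand is even and b_2 = 2/pi ∫_0^{pi} h(u) sin(2*u) du.
Integrating by parts three times (tabular method), an antiderivative of (-u**3 - 2*u) sin(2*u) is u**3*cos(2*u)/2 - 3*u**2*sin(2*u)/4 + u*cos(2*u)/4 - sin(2*u)/8; evaluating from 0 to pi: ∫_{0}^{pi} (-u**3 - 2*u) sin(2*u) du = (pi/4 + pi**3/2) - (0) = pi/4 + pi**3/2.
Hence b_2 = (2/pi)·(pi/4 + pi**3/2) = 1/2 + pi**2.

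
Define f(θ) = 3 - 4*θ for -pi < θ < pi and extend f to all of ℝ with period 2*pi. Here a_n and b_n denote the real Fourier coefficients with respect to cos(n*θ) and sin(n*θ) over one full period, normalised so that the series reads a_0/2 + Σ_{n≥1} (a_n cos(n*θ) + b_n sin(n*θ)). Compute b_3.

-8/3

b_3 = 1/pi ∫_{-pi}^{pi} f(θ) sin(3*θ) dθ.
Integrating by parts (boundary term plus one more integral), an antiderivative of (3 - 4*θ) sin(3*θ) is 4*θ*cos(3*θ)/3 - 4*sin(3*θ)/9 - cos(3*θ); evaluating from -pi to pi: ∫_{-pi}^{pi} (3 - 4*θ) sin(3*θ) dθ = (1 - 4*pi/3) - (1 + 4*pi/3) = -8*pi/3.
Hence b_3 = (1/pi)·(-8*pi/3) = -8/3.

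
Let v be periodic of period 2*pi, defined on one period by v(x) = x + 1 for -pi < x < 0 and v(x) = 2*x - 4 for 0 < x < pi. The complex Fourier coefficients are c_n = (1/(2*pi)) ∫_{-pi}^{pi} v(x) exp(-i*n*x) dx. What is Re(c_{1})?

Since v is real-valued, Re(c_{1}) = (1/(2*pi)) ∫_{-pi}^{pi} v(x) cos(x) dx = a_{1}/2.
Split the integral at the breakpoints.
Integrating by parts (boundary term plus one more integral), an antiderivative of (x + 1) cos(x) is x*sin(x) + sin(x) + cos(x); evaluating from -pi to 0: ∫_{-pi}^{0} (x + 1) cos(x) dx = (1) - (-1) = 2.
Integrating by parts (boundary term plus one more integral), an antiderivative of (2*x - 4) cos(x) is 2*x*sin(x) - 4*sin(x) + 2*cos(x); evaluating from 0 to pi: ∫_{0}^{pi} (2*x - 4) cos(x) dx = (-2) - (2) = -4.
So ∫_{-pi}^{pi} v(x) cos(x) dx = -2.
Hence Re(c_{1}) = (1/(2*pi))·(-2) = -1/pi.

-1/pi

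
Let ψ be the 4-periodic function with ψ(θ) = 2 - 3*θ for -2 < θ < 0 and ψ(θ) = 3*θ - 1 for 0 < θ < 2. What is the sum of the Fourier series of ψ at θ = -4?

θ = -4 differs from θ = 0 by -1 full period(s), and the series is 4-periodic.
At θ = 0 the one-sided limits are ψ(0^-) = 2 and ψ(0^+) = -1.
By Dirichlet's theorem the series converges to their average, [(2) + (-1)]/2 = 1/2.

1/2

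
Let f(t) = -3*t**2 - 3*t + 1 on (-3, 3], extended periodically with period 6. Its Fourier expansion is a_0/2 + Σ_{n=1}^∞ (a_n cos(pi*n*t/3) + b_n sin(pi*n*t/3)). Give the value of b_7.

-18/(7*pi)

b_7 = 1/3 ∫_{-3}^{3} f(t) sin(7*pi*t/3) dt.
Integrating by parts twice (tabular method), an antiderivative of (-3*t**2 - 3*t + 1) sin(7*pi*t/3) is 9*t**2*cos(7*pi*t/3)/(7*pi) - 54*t*sin(7*pi*t/3)/(49*pi**2) + 9*t*cos(7*pi*t/3)/(7*pi) - 27*sin(7*pi*t/3)/(49*pi**2) - 3*cos(7*pi*t/3)/(7*pi) - 162*cos(7*pi*t/3)/(343*pi**3); evaluating from -3 to 3: ∫_{-3}^{3} (-3*t**2 - 3*t + 1) sin(7*pi*t/3) dt = (-15/pi + 162/(343*pi**3)) - (3*(54 - 833*pi**2)/(343*pi**3)) = -54/(7*pi).
Hence b_7 = (1/3)·(-54/(7*pi)) = -18/(7*pi).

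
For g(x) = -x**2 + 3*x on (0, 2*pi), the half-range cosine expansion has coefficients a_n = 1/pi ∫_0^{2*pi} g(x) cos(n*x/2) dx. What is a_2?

-4

a_2 = 1/pi ∫_0^{2*pi} (-x**2 + 3*x) cos(x) dx.
Integrating by parts twice (tabular method), an antiderivative of (-x**2 + 3*x) cos(x) is -x**2*sin(x) + 3*x*sin(x) - 2*x*cos(x) + 2*sin(x) + 3*cos(x); evaluating from 0 to 2*pi: ∫_{0}^{2*pi} (-x**2 + 3*x) cos(x) dx = (3 - 4*pi) - (3) = -4*pi.
Hence a_2 = (1/pi)·(-4*pi) = -4.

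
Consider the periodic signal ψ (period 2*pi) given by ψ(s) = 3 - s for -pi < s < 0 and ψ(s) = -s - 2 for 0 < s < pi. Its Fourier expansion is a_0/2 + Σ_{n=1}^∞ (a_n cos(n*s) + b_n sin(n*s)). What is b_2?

1

b_2 = 1/pi ∫_{-pi}^{pi} ψ(s) sin(2*s) ds.
Split the integral at the breakpoints.
Integrating by parts (boundary term plus one more integral), an antiderivative of (3 - s) sin(2*s) is s*cos(2*s)/2 - sin(2*s)/4 - 3*cos(2*s)/2; evaluating from -pi to 0: ∫_{-pi}^{0} (3 - s) sin(2*s) ds = (-3/2) - (-pi/2 - 3/2) = pi/2.
Integrating by parts (boundary term plus one more integral), an antiderivative of (-s - 2) sin(2*s) is s*cos(2*s)/2 - sin(2*s)/4 + cos(2*s); evaluating from 0 to pi: ∫_{0}^{pi} (-s - 2) sin(2*s) ds = (1 + pi/2) - (1) = pi/2.
Summing the pieces and multiplying by (1/pi) gives b_2 = 1.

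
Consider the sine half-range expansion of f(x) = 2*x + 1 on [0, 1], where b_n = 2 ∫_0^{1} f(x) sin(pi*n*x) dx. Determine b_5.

b_5 = 2 ∫_0^{1} (2*x + 1) sin(5*pi*x) dx.
Integrating by parts (boundary term plus one more integral), an antiderivative of (2*x + 1) sin(5*pi*x) is -2*x*cos(5*pi*x)/(5*pi) + 2*sin(5*pi*x)/(25*pi**2) - cos(5*pi*x)/(5*pi); evaluating from 0 to 1: ∫_{0}^{1} (2*x + 1) sin(5*pi*x) dx = (3/(5*pi)) - (-1/(5*pi)) = 4/(5*pi).
Hence b_5 = 2·(4/(5*pi)) = 8/(5*pi).

8/(5*pi)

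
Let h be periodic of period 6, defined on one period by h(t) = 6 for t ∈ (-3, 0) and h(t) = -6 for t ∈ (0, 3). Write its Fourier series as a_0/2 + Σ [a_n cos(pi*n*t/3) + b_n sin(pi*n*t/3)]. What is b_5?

b_5 = 1/3 ∫_{-3}^{3} h(t) sin(5*pi*t/3) dt.
h is odd and sin(5*pi*t/3) is odd, so the integrand is even and b_5 = 2/3 ∫_0^{3} h(t) sin(5*pi*t/3) dt.
Directly, an antiderivative of (-6) sin(5*pi*t/3) is 18*cos(5*pi*t/3)/(5*pi); evaluating from 0 to 3: ∫_{0}^{3} (-6) sin(5*pi*t/3) dt = (-18/(5*pi)) - (18/(5*pi)) = -36/(5*pi).
Hence b_5 = (2/3)·(-36/(5*pi)) = -24/(5*pi).

-24/(5*pi)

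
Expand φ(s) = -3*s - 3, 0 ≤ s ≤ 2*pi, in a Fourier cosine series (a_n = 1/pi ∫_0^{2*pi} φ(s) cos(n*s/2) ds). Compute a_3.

8/(3*pi)

a_3 = 1/pi ∫_0^{2*pi} (-3*s - 3) cos(3*s/2) ds.
Integrating by parts (boundary term plus one more integral), an antiderivative of (-3*s - 3) cos(3*s/2) is -2*s*sin(3*s/2) - 2*sin(3*s/2) - 4*cos(3*s/2)/3; evaluating from 0 to 2*pi: ∫_{0}^{2*pi} (-3*s - 3) cos(3*s/2) ds = (4/3) - (-4/3) = 8/3.
Hence a_3 = (1/pi)·(8/3) = 8/(3*pi).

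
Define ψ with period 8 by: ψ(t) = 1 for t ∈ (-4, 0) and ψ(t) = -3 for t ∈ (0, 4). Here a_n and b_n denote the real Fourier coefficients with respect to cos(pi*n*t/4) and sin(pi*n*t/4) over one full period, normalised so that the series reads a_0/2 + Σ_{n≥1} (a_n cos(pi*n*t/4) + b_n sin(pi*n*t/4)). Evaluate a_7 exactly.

0

a_7 = 1/4 ∫_{-4}^{4} ψ(t) cos(7*pi*t/4) dt.
Split the integral at the breakpoints.
Directly, an antiderivative of (1) cos(7*pi*t/4) is 4*sin(7*pi*t/4)/(7*pi); evaluating from -4 to 0: ∫_{-4}^{0} (1) cos(7*pi*t/4) dt = (0) - (0) = 0.
Directly, an antiderivative of (-3) cos(7*pi*t/4) is -12*sin(7*pi*t/4)/(7*pi); evaluating from 0 to 4: ∫_{0}^{4} (-3) cos(7*pi*t/4) dt = (0) - (0) = 0.
Summing the pieces and multiplying by (1/4) gives a_7 = 0.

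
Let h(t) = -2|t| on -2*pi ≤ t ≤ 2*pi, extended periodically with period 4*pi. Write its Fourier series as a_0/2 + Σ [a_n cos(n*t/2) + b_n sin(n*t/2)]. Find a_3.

a_3 = (1/(2*pi)) ∫_{-2*pi}^{2*pi} h(t) cos(3*t/2) dt.
h is even and cos(3*t/2) is even, so the integrand is even and a_3 = 1/pi ∫_0^{2*pi} h(t) cos(3*t/2) dt.
Integrating by parts (boundary term plus one more integral), an antiderivative of (-2*t) cos(3*t/2) is -4*t*sin(3*t/2)/3 - 8*cos(3*t/2)/9; evaluating from 0 to 2*pi: ∫_{0}^{2*pi} (-2*t) cos(3*t/2) dt = (8/9) - (-8/9) = 16/9.
Hence a_3 = (1/pi)·(16/9) = 16/(9*pi).

16/(9*pi)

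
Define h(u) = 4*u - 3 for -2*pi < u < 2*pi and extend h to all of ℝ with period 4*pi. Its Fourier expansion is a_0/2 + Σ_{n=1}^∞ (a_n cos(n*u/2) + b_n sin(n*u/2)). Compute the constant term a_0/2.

a_0 = (1/(2*pi)) ∫_{-2*pi}^{2*pi} h(u) du = (1/(2*pi)) · (-12*pi) = -6.
So the constant term a_0/2 = -3.

-3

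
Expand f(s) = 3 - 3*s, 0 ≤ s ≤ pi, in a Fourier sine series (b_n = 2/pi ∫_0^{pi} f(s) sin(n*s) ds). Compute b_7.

6*(2 - pi)/(7*pi)

b_7 = 2/pi ∫_0^{pi} (3 - 3*s) sin(7*s) ds.
Integrating by parts (boundary term plus one more integral), an antiderivative of (3 - 3*s) sin(7*s) is 3*s*cos(7*s)/7 - 3*sin(7*s)/49 - 3*cos(7*s)/7; evaluating from 0 to pi: ∫_{0}^{pi} (3 - 3*s) sin(7*s) ds = (3/7 - 3*pi/7) - (-3/7) = 6/7 - 3*pi/7.
Hence b_7 = (2/pi)·(6/7 - 3*pi/7) = 6*(2 - pi)/(7*pi).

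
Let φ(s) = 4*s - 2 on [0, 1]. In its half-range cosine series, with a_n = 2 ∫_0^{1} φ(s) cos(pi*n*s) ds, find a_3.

-16/(9*pi**2)

a_3 = 2 ∫_0^{1} (4*s - 2) cos(3*pi*s) ds.
Integrating by parts (boundary term plus one more integral), an antiderivative of (4*s - 2) cos(3*pi*s) is 4*s*sin(3*pi*s)/(3*pi) - 2*sin(3*pi*s)/(3*pi) + 4*cos(3*pi*s)/(9*pi**2); evaluating from 0 to 1: ∫_{0}^{1} (4*s - 2) cos(3*pi*s) ds = (-4/(9*pi**2)) - (4/(9*pi**2)) = -8/(9*pi**2).
Hence a_3 = 2·(-8/(9*pi**2)) = -16/(9*pi**2).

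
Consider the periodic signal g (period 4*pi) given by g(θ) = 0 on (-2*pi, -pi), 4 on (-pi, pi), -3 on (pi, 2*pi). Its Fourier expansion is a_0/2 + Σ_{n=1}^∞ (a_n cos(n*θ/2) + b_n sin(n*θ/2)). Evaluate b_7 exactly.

-3/(7*pi)

b_7 = (1/(2*pi)) ∫_{-2*pi}^{2*pi} g(θ) sin(7*θ/2) dθ.
Split the integral at the breakpoints.
∫_{-2*pi}^{-pi} (0) sin(7*θ/2) dθ = 0.
Directly, an antiderivative of (4) sin(7*θ/2) is -8*cos(7*θ/2)/7; evaluating from -pi to pi: ∫_{-pi}^{pi} (4) sin(7*θ/2) dθ = (0) - (0) = 0.
Directly, an antiderivative of (-3) sin(7*θ/2) is 6*cos(7*θ/2)/7; evaluating from pi to 2*pi: ∫_{pi}^{2*pi} (-3) sin(7*θ/2) dθ = (-6/7) - (0) = -6/7.
Summing the pieces and multiplying by (1/(2*pi)) gives b_7 = -3/(7*pi).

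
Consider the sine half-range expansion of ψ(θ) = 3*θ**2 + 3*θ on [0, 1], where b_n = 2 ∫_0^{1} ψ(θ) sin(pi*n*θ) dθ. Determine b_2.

b_2 = 2 ∫_0^{1} (3*θ**2 + 3*θ) sin(2*pi*θ) dθ.
Integrating by parts twice (tabular method), an antiderivative of (3*θ**2 + 3*θ) sin(2*pi*θ) is -3*θ**2*cos(2*pi*θ)/(2*pi) + 3*θ*sin(2*pi*θ)/(2*pi**2) - 3*θ*cos(2*pi*θ)/(2*pi) + 3*sin(2*pi*θ)/(4*pi**2) + 3*cos(2*pi*θ)/(4*pi**3); evaluating from 0 to 1: ∫_{0}^{1} (3*θ**2 + 3*θ) sin(2*pi*θ) dθ = (-3/pi + 3/(4*pi**3)) - (3/(4*pi**3)) = -3/pi.
Hence b_2 = 2·(-3/pi) = -6/pi.

-6/pi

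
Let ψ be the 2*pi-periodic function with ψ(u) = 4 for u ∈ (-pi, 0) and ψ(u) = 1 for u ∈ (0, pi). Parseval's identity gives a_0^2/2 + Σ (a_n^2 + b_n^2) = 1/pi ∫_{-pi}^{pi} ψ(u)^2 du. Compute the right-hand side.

17

1/pi ∫_{-pi}^{pi} ψ(u)^2 du = 1/pi · (17*pi) = 17.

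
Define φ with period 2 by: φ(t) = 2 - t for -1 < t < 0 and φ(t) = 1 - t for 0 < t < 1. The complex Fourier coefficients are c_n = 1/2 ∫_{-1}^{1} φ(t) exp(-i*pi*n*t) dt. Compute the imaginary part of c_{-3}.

Since φ is real-valued, Im(c_{-3}) = -1/2 ∫_{-1}^{1} φ(t) sin(-3*pi*t) dt = b_{3}/2.
Split the integral at the breakpoints.
Integrating by parts (boundary term plus one more integral), an antiderivative of (2 - t) sin(-3*pi*t) is -t*cos(3*pi*t)/(3*pi) + sin(3*pi*t)/(9*pi**2) + 2*cos(3*pi*t)/(3*pi); evaluating from -1 to 0: ∫_{-1}^{0} (2 - t) sin(-3*pi*t) dt = (2/(3*pi)) - (-1/pi) = 5/(3*pi).
Integrating by parts (boundary term plus one more integral), an antiderivative of (1 - t) sin(-3*pi*t) is -t*cos(3*pi*t)/(3*pi) + sin(3*pi*t)/(9*pi**2) + cos(3*pi*t)/(3*pi); evaluating from 0 to 1: ∫_{0}^{1} (1 - t) sin(-3*pi*t) dt = (0) - (1/(3*pi)) = -1/(3*pi).
So ∫_{-1}^{1} φ(t) sin(-3*pi*t) dt = 4/(3*pi).
Hence Im(c_{-3}) = (-1/2)·(4/(3*pi)) = -2/(3*pi).

-2/(3*pi)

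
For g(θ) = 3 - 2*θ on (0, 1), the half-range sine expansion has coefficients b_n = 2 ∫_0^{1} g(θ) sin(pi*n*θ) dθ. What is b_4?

1/pi

b_4 = 2 ∫_0^{1} (3 - 2*θ) sin(4*pi*θ) dθ.
Integrating by parts (boundary term plus one more integral), an antiderivative of (3 - 2*θ) sin(4*pi*θ) is θ*cos(4*pi*θ)/(2*pi) - sin(4*pi*θ)/(8*pi**2) - 3*cos(4*pi*θ)/(4*pi); evaluating from 0 to 1: ∫_{0}^{1} (3 - 2*θ) sin(4*pi*θ) dθ = (-1/(4*pi)) - (-3/(4*pi)) = 1/(2*pi).
Hence b_4 = 2·(1/(2*pi)) = 1/pi.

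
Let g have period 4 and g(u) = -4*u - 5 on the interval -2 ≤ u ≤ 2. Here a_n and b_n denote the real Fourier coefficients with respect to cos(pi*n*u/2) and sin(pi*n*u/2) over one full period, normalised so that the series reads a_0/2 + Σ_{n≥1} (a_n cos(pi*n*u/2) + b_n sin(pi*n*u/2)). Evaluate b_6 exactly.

8/(3*pi)

b_6 = 1/2 ∫_{-2}^{2} g(u) sin(3*pi*u) du.
Integrating by parts (boundary term plus one more integral), an antiderivative of (-4*u - 5) sin(3*pi*u) is 4*u*cos(3*pi*u)/(3*pi) - 4*sin(3*pi*u)/(9*pi**2) + 5*cos(3*pi*u)/(3*pi); evaluating from -2 to 2: ∫_{-2}^{2} (-4*u - 5) sin(3*pi*u) du = (13/(3*pi)) - (-1/pi) = 16/(3*pi).
Hence b_6 = (1/2)·(16/(3*pi)) = 8/(3*pi).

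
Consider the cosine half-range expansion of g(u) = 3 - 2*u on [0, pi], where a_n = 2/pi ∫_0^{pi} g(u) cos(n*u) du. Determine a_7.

a_7 = 2/pi ∫_0^{pi} (3 - 2*u) cos(7*u) du.
Integrating by parts (boundary term plus one more integral), an antiderivative of (3 - 2*u) cos(7*u) is -2*u*sin(7*u)/7 + 3*sin(7*u)/7 - 2*cos(7*u)/49; evaluating from 0 to pi: ∫_{0}^{pi} (3 - 2*u) cos(7*u) du = (2/49) - (-2/49) = 4/49.
Hence a_7 = (2/pi)·(4/49) = 8/(49*pi).

8/(49*pi)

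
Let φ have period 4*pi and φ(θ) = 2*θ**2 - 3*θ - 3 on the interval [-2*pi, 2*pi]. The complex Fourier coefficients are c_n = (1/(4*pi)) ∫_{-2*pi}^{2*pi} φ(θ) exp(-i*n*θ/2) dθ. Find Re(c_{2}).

Since φ is real-valued, Re(c_{2}) = (1/(4*pi)) ∫_{-2*pi}^{2*pi} φ(θ) cos(θ) dθ = a_{2}/2.
Integrating by parts twice (tabular method), an antiderivative of (2*θ**2 - 3*θ - 3) cos(θ) is 2*θ**2*sin(θ) - 3*θ*sin(θ) + 4*θ*cos(θ) - 7*sin(θ) - 3*cos(θ); evaluating from -2*pi to 2*pi: ∫_{-2*pi}^{2*pi} (2*θ**2 - 3*θ - 3) cos(θ) dθ = (-3 + 8*pi) - (-8*pi - 3) = 16*pi.
Hence Re(c_{2}) = (1/(4*pi))·(16*pi) = 4.

4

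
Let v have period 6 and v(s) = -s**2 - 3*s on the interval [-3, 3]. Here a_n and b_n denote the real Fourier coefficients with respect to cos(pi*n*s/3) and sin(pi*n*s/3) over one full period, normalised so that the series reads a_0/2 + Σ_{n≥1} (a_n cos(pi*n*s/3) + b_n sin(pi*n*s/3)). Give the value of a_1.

36/pi**2

a_1 = 1/3 ∫_{-3}^{3} v(s) cos(pi*s/3) ds.
Integrating by parts twice (tabular method), an antiderivative of (-s**2 - 3*s) cos(pi*s/3) is -3*s**2*sin(pi*s/3)/pi - 9*s*sin(pi*s/3)/pi - 18*s*cos(pi*s/3)/pi**2 + 54*sin(pi*s/3)/pi**3 - 27*cos(pi*s/3)/pi**2; evaluating from -3 to 3: ∫_{-3}^{3} (-s**2 - 3*s) cos(pi*s/3) ds = (81/pi**2) - (-27/pi**2) = 108/pi**2.
Hence a_1 = (1/3)·(108/pi**2) = 36/pi**2.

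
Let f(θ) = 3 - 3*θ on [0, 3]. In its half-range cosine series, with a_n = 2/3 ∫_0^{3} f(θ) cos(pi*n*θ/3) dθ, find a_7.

36/(49*pi**2)

a_7 = 2/3 ∫_0^{3} (3 - 3*θ) cos(7*pi*θ/3) dθ.
Integrating by parts (boundary term plus one more integral), an antiderivative of (3 - 3*θ) cos(7*pi*θ/3) is -9*θ*sin(7*pi*θ/3)/(7*pi) + 9*sin(7*pi*θ/3)/(7*pi) - 27*cos(7*pi*θ/3)/(49*pi**2); evaluating from 0 to 3: ∫_{0}^{3} (3 - 3*θ) cos(7*pi*θ/3) dθ = (27/(49*pi**2)) - (-27/(49*pi**2)) = 54/(49*pi**2).
Hence a_7 = (2/3)·(54/(49*pi**2)) = 36/(49*pi**2).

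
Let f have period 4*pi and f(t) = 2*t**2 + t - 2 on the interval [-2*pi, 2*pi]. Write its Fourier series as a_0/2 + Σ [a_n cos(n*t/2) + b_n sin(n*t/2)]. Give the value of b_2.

b_2 = (1/(2*pi)) ∫_{-2*pi}^{2*pi} f(t) sin(t) dt.
Integrating by parts twice (tabular method), an antiderivative of (2*t**2 + t - 2) sin(t) is -2*t**2*cos(t) + 4*t*sin(t) - t*cos(t) + sin(t) + 6*cos(t); evaluating from -2*pi to 2*pi: ∫_{-2*pi}^{2*pi} (2*t**2 + t - 2) sin(t) dt = (-8*pi**2 - 2*pi + 6) - (-8*pi**2 + 6 + 2*pi) = -4*pi.
Hence b_2 = (1/(2*pi))·(-4*pi) = -2.

-2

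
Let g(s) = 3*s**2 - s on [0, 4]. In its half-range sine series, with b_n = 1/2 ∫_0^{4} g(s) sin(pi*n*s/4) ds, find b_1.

b_1 = 1/2 ∫_0^{4} (3*s**2 - s) sin(pi*s/4) ds.
Integrating by parts twice (tabular method), an antiderivative of (3*s**2 - s) sin(pi*s/4) is -12*s**2*cos(pi*s/4)/pi + 96*s*sin(pi*s/4)/pi**2 + 4*s*cos(pi*s/4)/pi - 16*sin(pi*s/4)/pi**2 + 384*cos(pi*s/4)/pi**3; evaluating from 0 to 4: ∫_{0}^{4} (3*s**2 - s) sin(pi*s/4) ds = (-384/pi**3 + 176/pi) - (384/pi**3) = -768/pi**3 + 176/pi.
Hence b_1 = (1/2)·(-768/pi**3 + 176/pi) = -384/pi**3 + 88/pi.

-384/pi**3 + 88/pi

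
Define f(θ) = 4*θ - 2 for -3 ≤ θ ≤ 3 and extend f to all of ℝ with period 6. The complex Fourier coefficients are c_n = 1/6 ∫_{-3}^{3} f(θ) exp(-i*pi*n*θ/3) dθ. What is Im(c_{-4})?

Since f is real-valued, Im(c_{-4}) = -1/6 ∫_{-3}^{3} f(θ) sin(-4*pi*θ/3) dθ = b_{4}/2.
Integrating by parts (boundary term plus one more integral), an antiderivative of (4*θ - 2) sin(-4*pi*θ/3) is 3*θ*cos(4*pi*θ/3)/pi - 9*sin(4*pi*θ/3)/(4*pi**2) - 3*cos(4*pi*θ/3)/(2*pi); evaluating from -3 to 3: ∫_{-3}^{3} (4*θ - 2) sin(-4*pi*θ/3) dθ = (15/(2*pi)) - (-21/(2*pi)) = 18/pi.
Hence Im(c_{-4}) = (-1/6)·(18/pi) = -3/pi.

-3/pi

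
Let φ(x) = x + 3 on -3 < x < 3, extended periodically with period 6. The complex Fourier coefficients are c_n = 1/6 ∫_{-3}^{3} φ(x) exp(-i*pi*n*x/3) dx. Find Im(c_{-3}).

1/pi

Since φ is real-valued, Im(c_{-3}) = -1/6 ∫_{-3}^{3} φ(x) sin(-pi*x) dx = b_{3}/2.
Integrating by parts (boundary term plus one more integral), an antiderivative of (x + 3) sin(-pi*x) is x*cos(pi*x)/pi - sin(pi*x)/pi**2 + 3*cos(pi*x)/pi; evaluating from -3 to 3: ∫_{-3}^{3} (x + 3) sin(-pi*x) dx = (-6/pi) - (0) = -6/pi.
Hence Im(c_{-3}) = (-1/6)·(-6/pi) = 1/pi.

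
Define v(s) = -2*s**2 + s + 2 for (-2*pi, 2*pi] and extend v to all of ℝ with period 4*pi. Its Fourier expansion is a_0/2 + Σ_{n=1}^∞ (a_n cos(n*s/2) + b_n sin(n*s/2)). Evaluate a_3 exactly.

a_3 = (1/(2*pi)) ∫_{-2*pi}^{2*pi} v(s) cos(3*s/2) ds.
Integrating by parts twice (tabular method), an antiderivative of (-2*s**2 + s + 2) cos(3*s/2) is -4*s**2*sin(3*s/2)/3 + 2*s*sin(3*s/2)/3 - 16*s*cos(3*s/2)/9 + 68*sin(3*s/2)/27 + 4*cos(3*s/2)/9; evaluating from -2*pi to 2*pi: ∫_{-2*pi}^{2*pi} (-2*s**2 + s + 2) cos(3*s/2) ds = (-4/9 + 32*pi/9) - (-32*pi/9 - 4/9) = 64*pi/9.
Hence a_3 = (1/(2*pi))·(64*pi/9) = 32/9.

32/9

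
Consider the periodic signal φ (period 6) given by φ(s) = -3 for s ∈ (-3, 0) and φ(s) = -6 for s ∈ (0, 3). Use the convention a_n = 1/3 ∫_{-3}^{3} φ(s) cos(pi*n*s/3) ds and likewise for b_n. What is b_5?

-6/(5*pi)

b_5 = 1/3 ∫_{-3}^{3} φ(s) sin(5*pi*s/3) ds.
Split the integral at the breakpoints.
Directly, an antiderivative of (-3) sin(5*pi*s/3) is 9*cos(5*pi*s/3)/(5*pi); evaluating from -3 to 0: ∫_{-3}^{0} (-3) sin(5*pi*s/3) ds = (9/(5*pi)) - (-9/(5*pi)) = 18/(5*pi).
Directly, an antiderivative of (-6) sin(5*pi*s/3) is 18*cos(5*pi*s/3)/(5*pi); evaluating from 0 to 3: ∫_{0}^{3} (-6) sin(5*pi*s/3) ds = (-18/(5*pi)) - (18/(5*pi)) = -36/(5*pi).
Summing the pieces and multiplying by (1/3) gives b_5 = -6/(5*pi).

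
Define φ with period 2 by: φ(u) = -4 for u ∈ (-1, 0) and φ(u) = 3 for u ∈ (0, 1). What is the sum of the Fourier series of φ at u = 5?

u = 5 differs from u = 1 by 2 full period(s), and the series is 2-periodic.
At u = 1 the one-sided limits are φ(1^-) = 3 and φ(1^+) = -4.
By Dirichlet's theorem the series converges to their average, [(3) + (-4)]/2 = -1/2.

-1/2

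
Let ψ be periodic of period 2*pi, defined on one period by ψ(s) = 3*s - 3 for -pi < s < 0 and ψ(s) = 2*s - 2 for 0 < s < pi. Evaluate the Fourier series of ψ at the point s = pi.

-5/2 - pi/2

s = pi differs from s = -pi by 1 full period(s), and the series is 2*pi-periodic.
At s = -pi the one-sided limits are ψ(-pi^-) = -2 + 2*pi and ψ(-pi^+) = -3*pi - 3.
By Dirichlet's theorem the series converges to their average, [(-2 + 2*pi) + (-3*pi - 3)]/2 = -5/2 - pi/2.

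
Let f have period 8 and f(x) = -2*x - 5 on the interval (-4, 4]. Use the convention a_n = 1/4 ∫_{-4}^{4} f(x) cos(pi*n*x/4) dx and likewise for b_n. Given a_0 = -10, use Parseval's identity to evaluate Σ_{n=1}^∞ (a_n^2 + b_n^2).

Parseval: a_0^2/2 + Σ_{n≥1} (a_n^2+b_n^2) = 1/4 ∫_{-4}^{4} f(x)^2 dx = 278/3.
Subtract a_0^2/2 = 50: Σ (a_n^2+b_n^2) = 128/3.

128/3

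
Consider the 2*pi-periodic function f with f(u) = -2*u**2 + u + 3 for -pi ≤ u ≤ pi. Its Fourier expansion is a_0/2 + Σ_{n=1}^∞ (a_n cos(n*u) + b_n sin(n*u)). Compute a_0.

a_0 = 1/pi ∫_{-pi}^{pi} f(u) du = 1/pi · (-4*pi**3/3 + 6*pi) = 6 - 4*pi**2/3.

6 - 4*pi**2/3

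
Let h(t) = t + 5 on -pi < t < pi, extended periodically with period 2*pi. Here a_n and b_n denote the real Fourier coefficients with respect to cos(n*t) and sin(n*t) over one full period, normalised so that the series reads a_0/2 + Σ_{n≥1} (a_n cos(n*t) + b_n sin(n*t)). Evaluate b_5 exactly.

2/5

b_5 = 1/pi ∫_{-pi}^{pi} h(t) sin(5*t) dt.
Integrating by parts (boundary term plus one more integral), an antiderivative of (t + 5) sin(5*t) is -t*cos(5*t)/5 + sin(5*t)/25 - cos(5*t); evaluating from -pi to pi: ∫_{-pi}^{pi} (t + 5) sin(5*t) dt = (pi/5 + 1) - (1 - pi/5) = 2*pi/5.
Hence b_5 = (1/pi)·(2*pi/5) = 2/5.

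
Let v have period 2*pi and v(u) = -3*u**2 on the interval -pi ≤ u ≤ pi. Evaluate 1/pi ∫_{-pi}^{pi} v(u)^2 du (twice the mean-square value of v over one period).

18*pi**4/5

1/pi ∫_{-pi}^{pi} v(u)^2 du = 1/pi · (18*pi**5/5) = 18*pi**4/5.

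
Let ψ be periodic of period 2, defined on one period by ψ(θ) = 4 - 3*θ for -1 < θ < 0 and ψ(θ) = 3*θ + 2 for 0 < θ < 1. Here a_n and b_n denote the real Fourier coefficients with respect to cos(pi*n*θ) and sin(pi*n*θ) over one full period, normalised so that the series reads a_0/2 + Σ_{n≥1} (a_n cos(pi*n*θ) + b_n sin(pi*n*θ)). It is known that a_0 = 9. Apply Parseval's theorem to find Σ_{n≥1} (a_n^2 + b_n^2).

7/2

Parseval: a_0^2/2 + Σ_{n≥1} (a_n^2+b_n^2) = ∫_{-1}^{1} ψ(θ)^2 dθ = 44.
Subtract a_0^2/2 = 81/2: Σ (a_n^2+b_n^2) = 7/2.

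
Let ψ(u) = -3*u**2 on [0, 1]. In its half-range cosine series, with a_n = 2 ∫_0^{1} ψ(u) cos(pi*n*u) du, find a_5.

a_5 = 2 ∫_0^{1} (-3*u**2) cos(5*pi*u) du.
Integrating by parts twice (tabular method), an antiderivative of (-3*u**2) cos(5*pi*u) is -3*u**2*sin(5*pi*u)/(5*pi) - 6*u*cos(5*pi*u)/(25*pi**2) + 6*sin(5*pi*u)/(125*pi**3); evaluating from 0 to 1: ∫_{0}^{1} (-3*u**2) cos(5*pi*u) du = (6/(25*pi**2)) - (0) = 6/(25*pi**2).
Hence a_5 = 2·(6/(25*pi**2)) = 12/(25*pi**2).

12/(25*pi**2)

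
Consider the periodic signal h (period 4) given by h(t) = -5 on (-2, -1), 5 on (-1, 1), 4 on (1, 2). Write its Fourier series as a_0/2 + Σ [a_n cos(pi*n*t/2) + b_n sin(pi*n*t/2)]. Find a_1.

11/pi

a_1 = 1/2 ∫_{-2}^{2} h(t) cos(pi*t/2) dt.
Split the integral at the breakpoints.
Directly, an antiderivative of (-5) cos(pi*t/2) is -10*sin(pi*t/2)/pi; evaluating from -2 to -1: ∫_{-2}^{-1} (-5) cos(pi*t/2) dt = (10/pi) - (0) = 10/pi.
Directly, an antiderivative of (5) cos(pi*t/2) is 10*sin(pi*t/2)/pi; evaluating from -1 to 1: ∫_{-1}^{1} (5) cos(pi*t/2) dt = (10/pi) - (-10/pi) = 20/pi.
Directly, an antiderivative of (4) cos(pi*t/2) is 8*sin(pi*t/2)/pi; evaluating from 1 to 2: ∫_{1}^{2} (4) cos(pi*t/2) dt = (0) - (8/pi) = -8/pi.
Summing the pieces and multiplying by (1/2) gives a_1 = 11/pi.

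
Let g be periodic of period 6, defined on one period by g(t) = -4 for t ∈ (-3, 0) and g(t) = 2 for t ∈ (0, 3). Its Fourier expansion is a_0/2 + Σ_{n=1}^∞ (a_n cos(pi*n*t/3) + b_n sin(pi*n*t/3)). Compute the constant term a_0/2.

-1

a_0 = 1/3 ∫_{-3}^{3} g(t) dt = 1/3 · (-6) = -2.
So the constant term a_0/2 = -1.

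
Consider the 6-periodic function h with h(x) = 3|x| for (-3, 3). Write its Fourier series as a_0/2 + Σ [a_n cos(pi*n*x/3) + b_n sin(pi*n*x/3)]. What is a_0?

9

a_0 = 1/3 ∫_{-3}^{3} h(x) dx = 1/3 · (27) = 9.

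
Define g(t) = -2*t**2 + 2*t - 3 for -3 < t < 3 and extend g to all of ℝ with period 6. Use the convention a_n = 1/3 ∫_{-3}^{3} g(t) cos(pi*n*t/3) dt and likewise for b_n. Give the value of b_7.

12/(7*pi)

b_7 = 1/3 ∫_{-3}^{3} g(t) sin(7*pi*t/3) dt.
Integrating by parts twice (tabular method), an antiderivative of (-2*t**2 + 2*t - 3) sin(7*pi*t/3) is 6*t**2*cos(7*pi*t/3)/(7*pi) - 36*t*sin(7*pi*t/3)/(49*pi**2) - 6*t*cos(7*pi*t/3)/(7*pi) + 18*sin(7*pi*t/3)/(49*pi**2) - 108*cos(7*pi*t/3)/(343*pi**3) + 9*cos(7*pi*t/3)/(7*pi); evaluating from -3 to 3: ∫_{-3}^{3} (-2*t**2 + 2*t - 3) sin(7*pi*t/3) dt = (9*(12 - 245*pi**2)/(343*pi**3)) - (27*(4 - 147*pi**2)/(343*pi**3)) = 36/(7*pi).
Hence b_7 = (1/3)·(36/(7*pi)) = 12/(7*pi).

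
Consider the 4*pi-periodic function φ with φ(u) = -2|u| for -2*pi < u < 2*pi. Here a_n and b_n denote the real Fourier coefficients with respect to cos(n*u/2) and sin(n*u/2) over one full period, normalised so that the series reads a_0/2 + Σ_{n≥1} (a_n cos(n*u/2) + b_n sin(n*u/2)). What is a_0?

a_0 = (1/(2*pi)) ∫_{-2*pi}^{2*pi} φ(u) du = (1/(2*pi)) · (-8*pi**2) = -4*pi.

-4*pi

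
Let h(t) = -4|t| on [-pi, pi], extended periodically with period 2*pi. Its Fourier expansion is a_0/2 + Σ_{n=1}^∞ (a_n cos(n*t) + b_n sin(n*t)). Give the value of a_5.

a_5 = 1/pi ∫_{-pi}^{pi} h(t) cos(5*t) dt.
h is even and cos(5*t) is even, so the integrand is even and a_5 = 2/pi ∫_0^{pi} h(t) cos(5*t) dt.
Integrating by parts (boundary term plus one more integral), an antiderivative of (-4*t) cos(5*t) is -4*t*sin(5*t)/5 - 4*cos(5*t)/25; evaluating from 0 to pi: ∫_{0}^{pi} (-4*t) cos(5*t) dt = (4/25) - (-4/25) = 8/25.
Hence a_5 = (2/pi)·(8/25) = 16/(25*pi).

16/(25*pi)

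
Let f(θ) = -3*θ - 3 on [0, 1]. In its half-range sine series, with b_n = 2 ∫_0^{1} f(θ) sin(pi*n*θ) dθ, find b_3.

b_3 = 2 ∫_0^{1} (-3*θ - 3) sin(3*pi*θ) dθ.
Integrating by parts (boundary term plus one more integral), an antiderivative of (-3*θ - 3) sin(3*pi*θ) is θ*cos(3*pi*θ)/pi - sin(3*pi*θ)/(3*pi**2) + cos(3*pi*θ)/pi; evaluating from 0 to 1: ∫_{0}^{1} (-3*θ - 3) sin(3*pi*θ) dθ = (-2/pi) - (1/pi) = -3/pi.
Hence b_3 = 2·(-3/pi) = -6/pi.

-6/pi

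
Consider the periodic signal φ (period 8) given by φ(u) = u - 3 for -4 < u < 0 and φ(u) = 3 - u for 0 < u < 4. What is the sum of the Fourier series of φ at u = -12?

-4

u = -12 differs from u = -4 by -1 full period(s), and the series is 8-periodic.
At u = -4 the one-sided limits are φ(-4^-) = -1 and φ(-4^+) = -7.
By Dirichlet's theorem the series converges to their average, [(-1) + (-7)]/2 = -4.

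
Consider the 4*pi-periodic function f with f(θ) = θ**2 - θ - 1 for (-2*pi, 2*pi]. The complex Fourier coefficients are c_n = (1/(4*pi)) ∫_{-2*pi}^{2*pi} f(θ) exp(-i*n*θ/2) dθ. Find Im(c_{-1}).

-2

Since f is real-valued, Im(c_{-1}) = -(1/(4*pi)) ∫_{-2*pi}^{2*pi} f(θ) sin(-θ/2) dθ = b_{1}/2.
Integrating by parts twice (tabular method), an antiderivative of (θ**2 - θ - 1) sin(-θ/2) is 2*θ**2*cos(θ/2) - 8*θ*sin(θ/2) - 2*θ*cos(θ/2) + 4*sin(θ/2) - 18*cos(θ/2); evaluating from -2*pi to 2*pi: ∫_{-2*pi}^{2*pi} (θ**2 - θ - 1) sin(-θ/2) dθ = (-8*pi**2 + 4*pi + 18) - (-8*pi**2 - 4*pi + 18) = 8*pi.
Hence Im(c_{-1}) = (-1/(4*pi))·(8*pi) = -2.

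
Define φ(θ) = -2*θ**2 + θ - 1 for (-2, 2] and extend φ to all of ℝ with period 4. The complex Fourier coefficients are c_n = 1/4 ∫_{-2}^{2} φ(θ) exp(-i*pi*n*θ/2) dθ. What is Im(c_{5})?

-2/(5*pi)

Since φ is real-valued, Im(c_{5}) = -1/4 ∫_{-2}^{2} φ(θ) sin(5*pi*θ/2) dθ = -b_{5}/2.
Integrating by parts twice (tabular method), an antiderivative of (-2*θ**2 + θ - 1) sin(5*pi*θ/2) is 4*θ**2*cos(5*pi*θ/2)/(5*pi) - 16*θ*sin(5*pi*θ/2)/(25*pi**2) - 2*θ*cos(5*pi*θ/2)/(5*pi) + 4*sin(5*pi*θ/2)/(25*pi**2) - 32*cos(5*pi*θ/2)/(125*pi**3) + 2*cos(5*pi*θ/2)/(5*pi); evaluating from -2 to 2: ∫_{-2}^{2} (-2*θ**2 + θ - 1) sin(5*pi*θ/2) dθ = (2*(16 - 175*pi**2)/(125*pi**3)) - (2*(16 - 275*pi**2)/(125*pi**3)) = 8/(5*pi).
Hence Im(c_{5}) = (-1/4)·(8/(5*pi)) = -2/(5*pi).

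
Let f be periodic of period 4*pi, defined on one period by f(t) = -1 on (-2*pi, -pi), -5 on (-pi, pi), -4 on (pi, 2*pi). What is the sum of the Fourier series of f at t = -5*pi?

-3

t = -5*pi differs from t = -pi by -1 full period(s), and the series is 4*pi-periodic.
At t = -pi the one-sided limits are f(-pi^-) = -1 and f(-pi^+) = -5.
By Dirichlet's theorem the series converges to their average, [(-1) + (-5)]/2 = -3.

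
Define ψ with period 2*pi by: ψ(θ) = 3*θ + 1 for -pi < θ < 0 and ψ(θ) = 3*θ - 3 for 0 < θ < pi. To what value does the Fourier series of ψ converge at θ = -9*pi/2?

θ = -9*pi/2 differs from θ = -pi/2 by -2 full period(s), and the series is 2*pi-periodic.
ψ is continuous at θ = -pi/2 with value 1 - 3*pi/2, so the series converges to 1 - 3*pi/2 there.

1 - 3*pi/2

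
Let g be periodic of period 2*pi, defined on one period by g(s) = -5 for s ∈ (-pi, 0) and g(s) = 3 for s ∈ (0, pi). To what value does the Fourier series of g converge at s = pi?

-1

At s = pi the one-sided limits are g(pi^-) = 3 and g(pi^+) = -5.
By Dirichlet's theorem the series converges to their average, [(3) + (-5)]/2 = -1.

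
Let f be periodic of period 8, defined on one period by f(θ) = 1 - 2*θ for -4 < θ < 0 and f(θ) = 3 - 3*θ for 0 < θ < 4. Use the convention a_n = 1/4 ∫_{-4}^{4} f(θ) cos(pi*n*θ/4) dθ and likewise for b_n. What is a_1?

a_1 = 1/4 ∫_{-4}^{4} f(θ) cos(pi*θ/4) dθ.
Split the integral at the breakpoints.
Integrating by parts (boundary term plus one more integral), an antiderivative of (1 - 2*θ) cos(pi*θ/4) is -8*θ*sin(pi*θ/4)/pi + 4*sin(pi*θ/4)/pi - 32*cos(pi*θ/4)/pi**2; evaluating from -4 to 0: ∫_{-4}^{0} (1 - 2*θ) cos(pi*θ/4) dθ = (-32/pi**2) - (32/pi**2) = -64/pi**2.
Integrating by parts (boundary term plus one more integral), an antiderivative of (3 - 3*θ) cos(pi*θ/4) is -12*θ*sin(pi*θ/4)/pi + 12*sin(pi*θ/4)/pi - 48*cos(pi*θ/4)/pi**2; evaluating from 0 to 4: ∫_{0}^{4} (3 - 3*θ) cos(pi*θ/4) dθ = (48/pi**2) - (-48/pi**2) = 96/pi**2.
Summing the pieces and multiplying by (1/4) gives a_1 = 8/pi**2.

8/pi**2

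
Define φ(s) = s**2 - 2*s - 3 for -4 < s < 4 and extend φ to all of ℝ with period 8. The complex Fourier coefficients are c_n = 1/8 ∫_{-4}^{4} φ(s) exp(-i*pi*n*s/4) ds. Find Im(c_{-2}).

Since φ is real-valued, Im(c_{-2}) = -1/8 ∫_{-4}^{4} φ(s) sin(-pi*s/2) ds = b_{2}/2.
Integrating by parts twice (tabular method), an antiderivative of (s**2 - 2*s - 3) sin(-pi*s/2) is 2*s**2*cos(pi*s/2)/pi - 8*s*sin(pi*s/2)/pi**2 - 4*s*cos(pi*s/2)/pi + 8*sin(pi*s/2)/pi**2 - 6*cos(pi*s/2)/pi - 16*cos(pi*s/2)/pi**3; evaluating from -4 to 4: ∫_{-4}^{4} (s**2 - 2*s - 3) sin(-pi*s/2) ds = (-16/pi**3 + 10/pi) - (-16/pi**3 + 42/pi) = -32/pi.
Hence Im(c_{-2}) = (-1/8)·(-32/pi) = 4/pi.

4/pi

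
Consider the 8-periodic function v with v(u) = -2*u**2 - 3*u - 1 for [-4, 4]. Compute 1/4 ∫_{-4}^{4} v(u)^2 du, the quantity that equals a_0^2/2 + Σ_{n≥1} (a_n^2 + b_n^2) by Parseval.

8254/15

1/4 ∫_{-4}^{4} v(u)^2 du = 1/4 · (33016/15) = 8254/15.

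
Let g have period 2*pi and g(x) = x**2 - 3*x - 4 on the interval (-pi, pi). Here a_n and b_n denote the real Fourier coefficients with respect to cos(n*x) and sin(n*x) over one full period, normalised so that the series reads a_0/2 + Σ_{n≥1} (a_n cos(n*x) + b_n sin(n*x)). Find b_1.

b_1 = 1/pi ∫_{-pi}^{pi} g(x) sin(x) dx.
Integrating by parts twice (tabular method), an antiderivative of (x**2 - 3*x - 4) sin(x) is -x**2*cos(x) + 2*x*sin(x) + 3*x*cos(x) - 3*sin(x) + 6*cos(x); evaluating from -pi to pi: ∫_{-pi}^{pi} (x**2 - 3*x - 4) sin(x) dx = (-3*pi - 6 + pi**2) - (-6 + 3*pi + pi**2) = -6*pi.
Hence b_1 = (1/pi)·(-6*pi) = -6.

-6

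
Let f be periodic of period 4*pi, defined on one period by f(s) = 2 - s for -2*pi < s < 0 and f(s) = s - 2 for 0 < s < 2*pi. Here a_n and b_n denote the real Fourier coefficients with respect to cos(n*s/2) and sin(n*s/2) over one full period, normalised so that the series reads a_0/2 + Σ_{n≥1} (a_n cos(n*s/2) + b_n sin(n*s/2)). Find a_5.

-8/(25*pi)

a_5 = (1/(2*pi)) ∫_{-2*pi}^{2*pi} f(s) cos(5*s/2) ds.
Split the integral at the breakpoints.
Integrating by parts (boundary term plus one more integral), an antiderivative of (2 - s) cos(5*s/2) is -2*s*sin(5*s/2)/5 + 4*sin(5*s/2)/5 - 4*cos(5*s/2)/25; evaluating from -2*pi to 0: ∫_{-2*pi}^{0} (2 - s) cos(5*s/2) ds = (-4/25) - (4/25) = -8/25.
Integrating by parts (boundary term plus one more integral), an antiderivative of (s - 2) cos(5*s/2) is 2*s*sin(5*s/2)/5 - 4*sin(5*s/2)/5 + 4*cos(5*s/2)/25; evaluating from 0 to 2*pi: ∫_{0}^{2*pi} (s - 2) cos(5*s/2) ds = (-4/25) - (4/25) = -8/25.
Summing the pieces and multiplying by (1/(2*pi)) gives a_5 = -8/(25*pi).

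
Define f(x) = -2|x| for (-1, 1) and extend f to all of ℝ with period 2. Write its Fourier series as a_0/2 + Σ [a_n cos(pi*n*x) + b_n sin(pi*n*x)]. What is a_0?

a_0 = ∫_{-1}^{1} f(x) dx = -2.

-2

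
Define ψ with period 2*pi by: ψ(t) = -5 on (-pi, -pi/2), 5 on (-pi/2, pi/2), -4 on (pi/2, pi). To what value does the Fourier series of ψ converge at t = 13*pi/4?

-5

t = 13*pi/4 differs from t = -3*pi/4 by 2 full period(s), and the series is 2*pi-periodic.
ψ is continuous at t = -3*pi/4 with value -5, so the series converges to -5 there.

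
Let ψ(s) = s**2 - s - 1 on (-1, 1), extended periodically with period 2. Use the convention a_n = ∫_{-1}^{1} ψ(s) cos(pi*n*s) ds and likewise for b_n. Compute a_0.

-4/3

a_0 = ∫_{-1}^{1} ψ(s) ds = -4/3.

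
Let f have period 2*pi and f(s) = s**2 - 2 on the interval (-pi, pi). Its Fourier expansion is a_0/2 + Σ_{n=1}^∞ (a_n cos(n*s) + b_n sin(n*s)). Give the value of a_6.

1/9

a_6 = 1/pi ∫_{-pi}^{pi} f(s) cos(6*s) ds.
f is even and cos(6*s) is even, so the integrand is even and a_6 = 2/pi ∫_0^{pi} f(s) cos(6*s) ds.
Integrating by parts twice (tabular method), an antiderivative of (s**2 - 2) cos(6*s) is s**2*sin(6*s)/6 + s*cos(6*s)/18 - 37*sin(6*s)/108; evaluating from 0 to pi: ∫_{0}^{pi} (s**2 - 2) cos(6*s) ds = (pi/18) - (0) = pi/18.
Hence a_6 = (2/pi)·(pi/18) = 1/9.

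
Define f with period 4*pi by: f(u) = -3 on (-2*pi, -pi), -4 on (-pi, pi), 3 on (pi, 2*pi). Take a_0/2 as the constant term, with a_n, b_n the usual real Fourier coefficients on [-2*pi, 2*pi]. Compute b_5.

b_5 = (1/(2*pi)) ∫_{-2*pi}^{2*pi} f(u) sin(5*u/2) du.
Split the integral at the breakpoints.
Directly, an antiderivative of (-3) sin(5*u/2) is 6*cos(5*u/2)/5; evaluating from -2*pi to -pi: ∫_{-2*pi}^{-pi} (-3) sin(5*u/2) du = (0) - (-6/5) = 6/5.
Directly, an antiderivative of (-4) sin(5*u/2) is 8*cos(5*u/2)/5; evaluating from -pi to pi: ∫_{-pi}^{pi} (-4) sin(5*u/2) du = (0) - (0) = 0.
Directly, an antiderivative of (3) sin(5*u/2) is -6*cos(5*u/2)/5; evaluating from pi to 2*pi: ∫_{pi}^{2*pi} (3) sin(5*u/2) du = (6/5) - (0) = 6/5.
Summing the pieces and multiplying by (1/(2*pi)) gives b_5 = 6/(5*pi).

6/(5*pi)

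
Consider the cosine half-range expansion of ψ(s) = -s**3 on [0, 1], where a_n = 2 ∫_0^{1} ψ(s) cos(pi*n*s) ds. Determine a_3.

a_3 = 2 ∫_0^{1} (-s**3) cos(3*pi*s) ds.
Integrating by parts three times (tabular method), an antiderivative of (-s**3) cos(3*pi*s) is -s**3*sin(3*pi*s)/(3*pi) - s**2*cos(3*pi*s)/(3*pi**2) + 2*s*sin(3*pi*s)/(9*pi**3) + 2*cos(3*pi*s)/(27*pi**4); evaluating from 0 to 1: ∫_{0}^{1} (-s**3) cos(3*pi*s) ds = ((-2 + 9*pi**2)/(27*pi**4)) - (2/(27*pi**4)) = (-4 + 9*pi**2)/(27*pi**4).
Hence a_3 = 2·((-4 + 9*pi**2)/(27*pi**4)) = 2*(-4 + 9*pi**2)/(27*pi**4).

2*(-4 + 9*pi**2)/(27*pi**4)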